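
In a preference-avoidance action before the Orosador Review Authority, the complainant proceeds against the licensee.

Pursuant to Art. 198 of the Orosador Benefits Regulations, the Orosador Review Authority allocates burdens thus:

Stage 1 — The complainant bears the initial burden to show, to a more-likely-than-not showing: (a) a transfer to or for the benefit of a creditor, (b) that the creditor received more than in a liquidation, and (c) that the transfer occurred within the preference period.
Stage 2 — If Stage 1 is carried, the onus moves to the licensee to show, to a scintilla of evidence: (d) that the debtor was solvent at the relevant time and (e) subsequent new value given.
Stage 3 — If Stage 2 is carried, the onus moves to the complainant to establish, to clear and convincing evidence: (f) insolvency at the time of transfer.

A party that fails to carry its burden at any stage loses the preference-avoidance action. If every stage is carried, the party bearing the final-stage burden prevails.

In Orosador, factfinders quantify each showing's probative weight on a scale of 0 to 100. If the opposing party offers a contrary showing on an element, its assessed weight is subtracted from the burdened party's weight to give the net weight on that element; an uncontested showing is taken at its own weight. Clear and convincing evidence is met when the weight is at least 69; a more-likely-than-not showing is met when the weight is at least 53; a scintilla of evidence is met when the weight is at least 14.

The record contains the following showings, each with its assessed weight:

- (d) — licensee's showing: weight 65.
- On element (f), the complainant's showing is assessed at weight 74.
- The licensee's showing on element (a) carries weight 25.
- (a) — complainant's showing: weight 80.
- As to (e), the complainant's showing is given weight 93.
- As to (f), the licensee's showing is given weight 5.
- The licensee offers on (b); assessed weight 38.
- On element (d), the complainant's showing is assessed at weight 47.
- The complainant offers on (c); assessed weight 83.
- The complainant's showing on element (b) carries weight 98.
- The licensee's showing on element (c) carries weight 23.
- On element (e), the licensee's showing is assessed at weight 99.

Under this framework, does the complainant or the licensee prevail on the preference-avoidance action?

complainant

Stage 1 — burden on complainant; standard: a more-likely-than-not showing (weight is at least 53).
    (a): 80 − 25 = 55 ≥ 53 [met]
    (b): 98 − 38 = 60 ≥ 53 [met]
    (c): 83 − 23 = 60 ≥ 53 [met]
  Stage 1 is satisfied; the onus moves to the licensee.
Stage 2 — burden on licensee; standard: a scintilla of evidence (weight is at least 14).
    (d): 65 − 47 = 18 ≥ 14 [met]
    (e): 99 − 93 = 6 < 14 [not met]
  The licensee does not carry Stage 2.
The complainant prevails.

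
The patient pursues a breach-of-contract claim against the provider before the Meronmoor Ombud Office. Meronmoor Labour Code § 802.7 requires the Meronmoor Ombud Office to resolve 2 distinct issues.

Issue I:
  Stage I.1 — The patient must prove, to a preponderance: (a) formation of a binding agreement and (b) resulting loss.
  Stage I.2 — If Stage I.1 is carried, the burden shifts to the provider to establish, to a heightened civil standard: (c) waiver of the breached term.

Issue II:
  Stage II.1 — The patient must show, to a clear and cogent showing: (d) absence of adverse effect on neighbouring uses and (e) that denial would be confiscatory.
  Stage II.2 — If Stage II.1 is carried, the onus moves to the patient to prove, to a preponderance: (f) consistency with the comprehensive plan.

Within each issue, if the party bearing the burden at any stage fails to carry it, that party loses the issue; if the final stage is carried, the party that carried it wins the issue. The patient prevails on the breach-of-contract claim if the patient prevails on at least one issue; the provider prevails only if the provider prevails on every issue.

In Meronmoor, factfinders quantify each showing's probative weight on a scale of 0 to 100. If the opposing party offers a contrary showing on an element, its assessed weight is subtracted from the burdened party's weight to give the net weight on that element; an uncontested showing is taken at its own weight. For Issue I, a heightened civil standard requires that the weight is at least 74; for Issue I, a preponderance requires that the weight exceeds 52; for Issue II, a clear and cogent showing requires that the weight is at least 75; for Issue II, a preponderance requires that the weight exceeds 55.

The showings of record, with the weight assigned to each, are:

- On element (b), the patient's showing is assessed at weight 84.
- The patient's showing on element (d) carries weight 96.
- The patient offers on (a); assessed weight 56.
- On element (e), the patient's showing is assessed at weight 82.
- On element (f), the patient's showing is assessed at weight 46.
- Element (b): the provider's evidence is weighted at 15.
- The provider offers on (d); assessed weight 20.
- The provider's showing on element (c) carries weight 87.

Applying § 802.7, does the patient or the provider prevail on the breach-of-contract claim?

provider

— Issue I —
Stage I.1 — burden on patient; standard: a preponderance (weight exceeds 52).
    (a): 56 > 52 [met]
    (b): 84 − 15 = 69 > 52 [met]
  Stage I.1 is satisfied; the onus moves to the provider.
Stage I.2 — burden on provider; standard: a heightened civil standard (weight is at least 74).
    (c): 87 ≥ 74 [met]
  The provider carries the last stage.
Every stage carried; the provider prevails on this issue.
— Issue II —
Stage II.1 (patient, a clear and cogent showing, weight is at least 75): (d) net 96−20=76 ≥ 75 — meets; (e) 82 ≥ 75 — meets.
  Stage II.1 is satisfied; the patient continues to bear the burden.
Stage II.2 (patient, a preponderance, weight exceeds 55): (f) 46 ≤ 55 — fails.
  Not every element is met, so the patient fails to carry Stage II.2.
The analysis ends at Stage II.2; the provider prevails on this issue.
Per-issue: Issue I → provider; Issue II → provider. The patient must prevail on at least one issue; overall, the provider prevails.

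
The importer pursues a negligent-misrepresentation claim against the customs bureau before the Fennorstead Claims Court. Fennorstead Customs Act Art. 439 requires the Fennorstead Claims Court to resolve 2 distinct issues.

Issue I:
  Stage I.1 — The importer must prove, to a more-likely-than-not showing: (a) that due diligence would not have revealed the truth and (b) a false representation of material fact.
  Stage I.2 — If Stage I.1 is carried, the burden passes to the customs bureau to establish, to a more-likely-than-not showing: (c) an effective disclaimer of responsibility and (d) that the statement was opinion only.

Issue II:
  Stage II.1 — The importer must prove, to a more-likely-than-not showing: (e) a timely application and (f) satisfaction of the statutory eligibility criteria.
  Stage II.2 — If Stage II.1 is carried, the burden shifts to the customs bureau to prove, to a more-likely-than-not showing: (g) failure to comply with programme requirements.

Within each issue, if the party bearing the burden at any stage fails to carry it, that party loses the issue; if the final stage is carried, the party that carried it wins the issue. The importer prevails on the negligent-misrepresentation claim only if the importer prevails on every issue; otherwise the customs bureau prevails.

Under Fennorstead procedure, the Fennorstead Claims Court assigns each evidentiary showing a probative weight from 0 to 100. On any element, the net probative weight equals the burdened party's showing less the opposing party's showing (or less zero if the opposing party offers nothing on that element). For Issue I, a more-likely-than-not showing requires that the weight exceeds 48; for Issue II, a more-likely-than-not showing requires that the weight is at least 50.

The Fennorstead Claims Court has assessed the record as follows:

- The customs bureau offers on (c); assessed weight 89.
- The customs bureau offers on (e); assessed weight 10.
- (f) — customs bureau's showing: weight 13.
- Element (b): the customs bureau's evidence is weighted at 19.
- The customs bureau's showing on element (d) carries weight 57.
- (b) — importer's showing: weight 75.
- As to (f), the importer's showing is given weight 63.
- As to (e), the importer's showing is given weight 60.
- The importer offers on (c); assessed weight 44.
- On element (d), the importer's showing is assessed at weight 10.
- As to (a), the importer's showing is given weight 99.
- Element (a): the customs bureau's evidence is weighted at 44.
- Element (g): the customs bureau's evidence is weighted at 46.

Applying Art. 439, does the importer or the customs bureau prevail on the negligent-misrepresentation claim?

— Issue I —
Stage I.1 (importer, a more-likely-than-not showing, weight exceeds 48): (a) net 99−44=55 > 48 — meets; (b) net 75−19=56 > 48 — meets.
  The importer carries Stage I.1; the customs bureau now bears the burden.
Stage I.2 (customs bureau, a more-likely-than-not showing, weight exceeds 48): (c) net 89−44=45 ≤ 48 — fails; (d) net 57−10=47 ≤ 48 — fails.
  Not every element is met, so the customs bureau fails to carry Stage I.2.
The analysis ends at Stage I.2; the importer prevails on this issue.
— Issue II —
At Stage II.1 the importer must meet a more-likely-than-not showing (weight is at least 50): on (e) the weight is 60 less the opposing 10 gives net 50, ≥ 50, so (e) meets the standard; on (f) the weight is 63 less the opposing 13 gives net 50, ≥ 50, so (f) meets the standard.
  Stage II.1 carried; the burden shifts to the customs bureau.
At Stage II.2 the customs bureau must meet a more-likely-than-not showing (weight is at least 50): on (g) the weight is 46, which does not reach 50, so (g) does not meet the standard.
  Stage II.2 not carried; the customs bureau fails its burden.
So the importer prevails on this issue.
Per-issue: Issue I → importer; Issue II → importer. The importer must prevail on every issue; overall, the importer prevails.

importer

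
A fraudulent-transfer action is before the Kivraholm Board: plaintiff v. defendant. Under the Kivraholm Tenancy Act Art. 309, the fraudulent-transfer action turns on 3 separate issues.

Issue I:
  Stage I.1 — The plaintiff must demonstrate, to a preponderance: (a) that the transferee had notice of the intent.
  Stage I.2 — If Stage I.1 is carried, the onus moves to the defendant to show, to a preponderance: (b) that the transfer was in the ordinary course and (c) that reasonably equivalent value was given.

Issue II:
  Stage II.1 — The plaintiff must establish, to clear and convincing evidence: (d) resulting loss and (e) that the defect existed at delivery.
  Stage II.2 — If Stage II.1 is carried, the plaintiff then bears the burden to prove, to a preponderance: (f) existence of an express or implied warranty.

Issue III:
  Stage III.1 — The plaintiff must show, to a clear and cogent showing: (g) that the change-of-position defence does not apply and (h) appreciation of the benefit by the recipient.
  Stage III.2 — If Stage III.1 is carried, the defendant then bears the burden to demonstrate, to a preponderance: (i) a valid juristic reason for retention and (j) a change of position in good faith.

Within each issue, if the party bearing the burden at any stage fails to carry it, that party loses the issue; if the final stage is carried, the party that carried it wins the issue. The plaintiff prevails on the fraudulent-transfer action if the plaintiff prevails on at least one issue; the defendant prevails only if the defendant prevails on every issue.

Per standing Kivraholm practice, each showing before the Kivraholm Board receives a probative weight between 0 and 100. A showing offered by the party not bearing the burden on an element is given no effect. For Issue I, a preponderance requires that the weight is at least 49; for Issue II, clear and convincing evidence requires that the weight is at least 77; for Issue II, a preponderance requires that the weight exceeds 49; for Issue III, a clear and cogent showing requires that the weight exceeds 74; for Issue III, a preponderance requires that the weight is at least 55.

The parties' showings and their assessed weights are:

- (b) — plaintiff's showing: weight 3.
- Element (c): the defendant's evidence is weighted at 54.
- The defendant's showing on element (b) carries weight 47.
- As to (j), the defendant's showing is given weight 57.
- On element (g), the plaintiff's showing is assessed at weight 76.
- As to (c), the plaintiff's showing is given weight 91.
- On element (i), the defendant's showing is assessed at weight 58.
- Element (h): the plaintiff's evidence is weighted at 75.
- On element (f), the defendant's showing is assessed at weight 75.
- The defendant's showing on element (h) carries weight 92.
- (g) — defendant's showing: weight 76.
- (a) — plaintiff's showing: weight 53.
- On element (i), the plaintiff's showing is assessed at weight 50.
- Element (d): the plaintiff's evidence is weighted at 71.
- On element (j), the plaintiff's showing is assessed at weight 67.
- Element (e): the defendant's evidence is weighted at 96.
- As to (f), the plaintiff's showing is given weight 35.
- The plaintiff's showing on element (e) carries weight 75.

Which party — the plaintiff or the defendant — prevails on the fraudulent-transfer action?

— Issue I —
Stage I.1 — burden on plaintiff; standard: a preponderance (weight is at least 49).
    (a): 53 ≥ 49 [met]
  Stage I.1 carried; the burden shifts to the defendant.
Stage I.2 — burden on defendant; standard: a preponderance (weight is at least 49).
    (b): 47 (plaintiff's 3 disregarded) < 49 [not met]
    (c): 54 (plaintiff's 91 disregarded) ≥ 49 [met]
  Not every element is met, so the defendant fails to carry Stage I.2.
The analysis ends at Stage I.2; the plaintiff prevails on this issue.
— Issue II —
Stage II.1 — burden on plaintiff; standard: clear and convincing evidence (weight is at least 77).
    (d): 71 < 77 [not met]
    (e): 75 (defendant's 96 disregarded) < 77 [not met]
  The plaintiff does not carry Stage II.1.
The defendant prevails on this issue.
— Issue III —
At Stage III.1 the plaintiff must meet a clear and cogent showing (weight exceeds 74): on (g) the weight is 76 (the defendant's 76 is given no effect), which does exceed 74, so (g) meets the standard; on (h) the weight is 75 (the defendant's 92 is given no effect), which does exceed 74, so (h) meets the standard.
  Stage III.1 carried; the burden shifts to the defendant.
At Stage III.2 the defendant must meet a preponderance (weight is at least 55): on (i) the weight is 58 (the plaintiff's 50 is given no effect), ≥ 55, so (i) meets the standard; on (j) the weight is 57 (the plaintiff's 67 is given no effect), ≥ 55, so (j) meets the standard.
  Stage III.2 carried; the final stage is satisfied.
All stages carried — the defendant prevails on this issue.
Per-issue: Issue I → plaintiff; Issue II → defendant; Issue III → defendant. The plaintiff must prevail on at least one issue; overall, the plaintiff prevails.

plaintiff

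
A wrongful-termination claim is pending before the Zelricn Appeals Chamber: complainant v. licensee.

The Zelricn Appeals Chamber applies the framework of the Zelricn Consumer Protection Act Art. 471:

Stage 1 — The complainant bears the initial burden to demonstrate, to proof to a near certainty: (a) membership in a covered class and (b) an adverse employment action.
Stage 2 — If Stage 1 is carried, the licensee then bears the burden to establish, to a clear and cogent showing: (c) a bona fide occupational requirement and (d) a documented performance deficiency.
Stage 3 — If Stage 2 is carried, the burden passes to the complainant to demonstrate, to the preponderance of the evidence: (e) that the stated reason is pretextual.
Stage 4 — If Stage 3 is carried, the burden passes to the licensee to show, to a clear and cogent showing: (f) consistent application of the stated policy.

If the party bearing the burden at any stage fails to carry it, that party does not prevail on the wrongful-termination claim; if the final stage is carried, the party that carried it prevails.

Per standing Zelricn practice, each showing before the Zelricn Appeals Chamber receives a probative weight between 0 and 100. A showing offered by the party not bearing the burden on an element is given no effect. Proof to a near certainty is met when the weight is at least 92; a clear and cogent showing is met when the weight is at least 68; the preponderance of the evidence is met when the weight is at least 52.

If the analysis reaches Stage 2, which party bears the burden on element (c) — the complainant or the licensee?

licensee

Stage 2's rule assigns the burden to the licensee (to a clear and cogent showing).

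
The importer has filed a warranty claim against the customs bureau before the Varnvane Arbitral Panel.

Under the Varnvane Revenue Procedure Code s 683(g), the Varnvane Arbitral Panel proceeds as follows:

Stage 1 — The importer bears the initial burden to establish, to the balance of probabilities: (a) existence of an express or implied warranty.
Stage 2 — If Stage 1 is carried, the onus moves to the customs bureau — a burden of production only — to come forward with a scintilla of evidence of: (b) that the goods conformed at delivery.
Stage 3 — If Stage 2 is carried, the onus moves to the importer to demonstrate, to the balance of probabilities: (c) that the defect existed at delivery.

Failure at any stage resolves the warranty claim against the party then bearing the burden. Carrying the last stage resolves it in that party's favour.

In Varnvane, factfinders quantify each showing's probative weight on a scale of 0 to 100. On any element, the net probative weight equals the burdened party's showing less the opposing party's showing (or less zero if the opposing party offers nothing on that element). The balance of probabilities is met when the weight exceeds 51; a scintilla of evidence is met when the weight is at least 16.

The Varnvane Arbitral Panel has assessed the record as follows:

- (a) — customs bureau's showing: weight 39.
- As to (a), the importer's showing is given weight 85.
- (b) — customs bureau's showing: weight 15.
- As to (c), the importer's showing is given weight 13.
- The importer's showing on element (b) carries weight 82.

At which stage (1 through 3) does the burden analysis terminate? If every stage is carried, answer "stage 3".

stage 1

Stage 1 — burden on importer; standard: the balance of probabilities (weight exceeds 51).
    (a): 85 − 39 = 46 ≤ 51 [not met]
  Not every element is met, so the importer fails to carry Stage 1.
The customs bureau prevails.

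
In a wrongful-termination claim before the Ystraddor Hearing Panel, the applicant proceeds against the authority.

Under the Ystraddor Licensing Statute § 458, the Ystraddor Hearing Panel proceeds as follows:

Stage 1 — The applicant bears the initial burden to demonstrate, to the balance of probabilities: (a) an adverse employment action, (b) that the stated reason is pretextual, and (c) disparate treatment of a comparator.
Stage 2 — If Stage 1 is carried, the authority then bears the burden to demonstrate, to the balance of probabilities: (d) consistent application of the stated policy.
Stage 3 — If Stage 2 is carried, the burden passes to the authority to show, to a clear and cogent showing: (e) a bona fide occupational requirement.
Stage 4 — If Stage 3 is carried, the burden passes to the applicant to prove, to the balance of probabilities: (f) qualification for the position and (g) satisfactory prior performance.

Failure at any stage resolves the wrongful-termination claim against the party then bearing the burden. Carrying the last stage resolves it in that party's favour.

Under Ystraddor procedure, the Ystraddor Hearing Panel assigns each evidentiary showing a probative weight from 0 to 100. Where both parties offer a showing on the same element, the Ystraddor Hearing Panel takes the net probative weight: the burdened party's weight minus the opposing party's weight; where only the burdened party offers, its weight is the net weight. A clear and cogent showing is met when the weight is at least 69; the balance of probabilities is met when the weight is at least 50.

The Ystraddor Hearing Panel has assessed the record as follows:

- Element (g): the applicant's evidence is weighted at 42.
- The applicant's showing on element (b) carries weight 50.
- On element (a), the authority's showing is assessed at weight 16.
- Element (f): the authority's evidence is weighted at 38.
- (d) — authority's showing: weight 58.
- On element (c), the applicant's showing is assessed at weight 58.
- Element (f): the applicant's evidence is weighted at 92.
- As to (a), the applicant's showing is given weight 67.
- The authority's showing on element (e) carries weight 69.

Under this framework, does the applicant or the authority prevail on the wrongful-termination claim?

authority

Stage 1 (applicant, the balance of probabilities, weight is at least 50): (a) net 67−16=51 ≥ 50 — meets; (b) 50 ≥ 50 — meets; (c) 58 ≥ 50 — meets.
  Stage 1 carried; the burden shifts to the authority.
Stage 2 (authority, the balance of probabilities, weight is at least 50): (d) 58 ≥ 50 — meets.
  Stage 2 carried; the burden remains with the authority.
Stage 3 (authority, a clear and cogent showing, weight is at least 69): (e) 69 ≥ 69 — meets.
  Stage 3 carried; the burden shifts to the applicant.
Stage 4 (applicant, the balance of probabilities, weight is at least 50): (f) net 92−38=54 ≥ 50 — meets; (g) 42 < 50 — fails.
  Stage 4 not carried; the applicant fails its burden.
The analysis ends at Stage 4; the authority prevails.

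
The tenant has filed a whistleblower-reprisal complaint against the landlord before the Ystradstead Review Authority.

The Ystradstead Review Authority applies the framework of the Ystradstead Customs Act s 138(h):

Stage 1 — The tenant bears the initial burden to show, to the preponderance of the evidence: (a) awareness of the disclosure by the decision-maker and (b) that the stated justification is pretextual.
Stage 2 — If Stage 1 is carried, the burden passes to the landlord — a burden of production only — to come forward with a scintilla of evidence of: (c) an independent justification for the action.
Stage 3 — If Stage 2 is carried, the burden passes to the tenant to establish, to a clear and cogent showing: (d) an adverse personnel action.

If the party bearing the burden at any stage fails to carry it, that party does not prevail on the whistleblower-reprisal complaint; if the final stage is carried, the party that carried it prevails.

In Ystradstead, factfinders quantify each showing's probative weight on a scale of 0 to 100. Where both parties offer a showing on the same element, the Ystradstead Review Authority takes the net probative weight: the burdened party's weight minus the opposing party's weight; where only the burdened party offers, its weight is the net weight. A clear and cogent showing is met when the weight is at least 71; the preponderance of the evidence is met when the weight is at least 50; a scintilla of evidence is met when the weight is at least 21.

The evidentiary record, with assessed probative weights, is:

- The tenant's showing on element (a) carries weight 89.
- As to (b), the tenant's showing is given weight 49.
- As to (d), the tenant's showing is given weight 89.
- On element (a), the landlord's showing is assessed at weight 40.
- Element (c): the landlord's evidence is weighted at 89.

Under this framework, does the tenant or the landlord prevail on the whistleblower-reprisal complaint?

At Stage 1 the tenant must meet the preponderance of the evidence (weight is at least 50): on (a) the weight is 89 less the opposing 40 gives net 49, < 50, so (a) does not meet the standard; on (b) the weight is 49, < 50, so (b) does not meet the standard.
  Not every element is met, so the tenant fails to carry Stage 1.
The analysis ends at Stage 1; the landlord prevails.

landlord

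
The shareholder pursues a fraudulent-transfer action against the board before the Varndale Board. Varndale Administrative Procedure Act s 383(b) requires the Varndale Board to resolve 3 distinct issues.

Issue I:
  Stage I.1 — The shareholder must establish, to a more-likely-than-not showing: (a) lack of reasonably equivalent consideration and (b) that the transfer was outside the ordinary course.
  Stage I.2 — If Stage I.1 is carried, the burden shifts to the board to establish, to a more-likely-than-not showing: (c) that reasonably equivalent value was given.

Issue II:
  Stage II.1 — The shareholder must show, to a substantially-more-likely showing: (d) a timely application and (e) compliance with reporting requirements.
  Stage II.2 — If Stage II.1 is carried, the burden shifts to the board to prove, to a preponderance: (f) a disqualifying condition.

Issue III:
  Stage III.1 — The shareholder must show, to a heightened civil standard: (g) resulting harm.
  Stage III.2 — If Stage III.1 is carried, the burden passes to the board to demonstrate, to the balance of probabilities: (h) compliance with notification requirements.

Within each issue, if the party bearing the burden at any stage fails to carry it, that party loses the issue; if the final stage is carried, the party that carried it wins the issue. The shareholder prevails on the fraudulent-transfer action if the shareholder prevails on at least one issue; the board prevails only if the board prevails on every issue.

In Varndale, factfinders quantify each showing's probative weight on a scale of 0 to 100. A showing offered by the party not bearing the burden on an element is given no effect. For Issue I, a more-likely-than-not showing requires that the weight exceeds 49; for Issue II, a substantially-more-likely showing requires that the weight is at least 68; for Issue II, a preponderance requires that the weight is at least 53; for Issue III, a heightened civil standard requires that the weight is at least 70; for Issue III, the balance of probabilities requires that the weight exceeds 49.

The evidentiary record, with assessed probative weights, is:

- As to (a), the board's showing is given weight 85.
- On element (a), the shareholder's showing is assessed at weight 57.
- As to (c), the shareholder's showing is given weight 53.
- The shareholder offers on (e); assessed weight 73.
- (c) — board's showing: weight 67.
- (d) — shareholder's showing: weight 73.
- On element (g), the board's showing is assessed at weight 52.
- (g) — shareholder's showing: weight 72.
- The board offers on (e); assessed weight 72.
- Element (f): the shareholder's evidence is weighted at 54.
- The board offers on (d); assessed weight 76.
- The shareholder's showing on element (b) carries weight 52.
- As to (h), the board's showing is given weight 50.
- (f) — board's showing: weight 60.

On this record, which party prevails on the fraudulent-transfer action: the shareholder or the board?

— Issue I —
Stage I.1 — burden on shareholder; standard: a more-likely-than-not showing (weight exceeds 49).
    (a): 57 (board's 85 disregarded) > 49 [met]
    (b): 52 > 49 [met]
  Stage I.1 carried; the burden shifts to the board.
Stage I.2 — burden on board; standard: a more-likely-than-not showing (weight exceeds 49).
    (c): 67 (shareholder's 53 disregarded) > 49 [met]
  The board carries the last stage.
Every stage carried; the board prevails on this issue.
— Issue II —
Stage II.1 — burden on shareholder; standard: a substantially-more-likely showing (weight is at least 68).
    (d): 73 (board's 76 disregarded) ≥ 68 [met]
    (e): 73 (board's 72 disregarded) ≥ 68 [met]
  The shareholder carries Stage II.1; the board now bears the burden.
Stage II.2 — burden on board; standard: a preponderance (weight is at least 53).
    (f): 60 (shareholder's 54 disregarded) ≥ 53 [met]
  The board carries the last stage.
With every stage satisfied, the board prevails on this issue.
— Issue III —
At Stage III.1 the shareholder must meet a heightened civil standard (weight is at least 70): on (g) the weight is 72 (the board's 52 is given no effect), ≥ 70, so (g) meets the standard.
  The shareholder carries Stage III.1; the board now bears the burden.
At Stage III.2 the board must meet the balance of probabilities (weight exceeds 49): on (h) the weight is 50, which does exceed 49, so (h) meets the standard.
  Stage III.2 carried; the final stage is satisfied.
Every stage carried; the board prevails on this issue.
Per-issue: Issue I → board; Issue II → board; Issue III → board. The shareholder must prevail on at least one issue; overall, the board prevails.

board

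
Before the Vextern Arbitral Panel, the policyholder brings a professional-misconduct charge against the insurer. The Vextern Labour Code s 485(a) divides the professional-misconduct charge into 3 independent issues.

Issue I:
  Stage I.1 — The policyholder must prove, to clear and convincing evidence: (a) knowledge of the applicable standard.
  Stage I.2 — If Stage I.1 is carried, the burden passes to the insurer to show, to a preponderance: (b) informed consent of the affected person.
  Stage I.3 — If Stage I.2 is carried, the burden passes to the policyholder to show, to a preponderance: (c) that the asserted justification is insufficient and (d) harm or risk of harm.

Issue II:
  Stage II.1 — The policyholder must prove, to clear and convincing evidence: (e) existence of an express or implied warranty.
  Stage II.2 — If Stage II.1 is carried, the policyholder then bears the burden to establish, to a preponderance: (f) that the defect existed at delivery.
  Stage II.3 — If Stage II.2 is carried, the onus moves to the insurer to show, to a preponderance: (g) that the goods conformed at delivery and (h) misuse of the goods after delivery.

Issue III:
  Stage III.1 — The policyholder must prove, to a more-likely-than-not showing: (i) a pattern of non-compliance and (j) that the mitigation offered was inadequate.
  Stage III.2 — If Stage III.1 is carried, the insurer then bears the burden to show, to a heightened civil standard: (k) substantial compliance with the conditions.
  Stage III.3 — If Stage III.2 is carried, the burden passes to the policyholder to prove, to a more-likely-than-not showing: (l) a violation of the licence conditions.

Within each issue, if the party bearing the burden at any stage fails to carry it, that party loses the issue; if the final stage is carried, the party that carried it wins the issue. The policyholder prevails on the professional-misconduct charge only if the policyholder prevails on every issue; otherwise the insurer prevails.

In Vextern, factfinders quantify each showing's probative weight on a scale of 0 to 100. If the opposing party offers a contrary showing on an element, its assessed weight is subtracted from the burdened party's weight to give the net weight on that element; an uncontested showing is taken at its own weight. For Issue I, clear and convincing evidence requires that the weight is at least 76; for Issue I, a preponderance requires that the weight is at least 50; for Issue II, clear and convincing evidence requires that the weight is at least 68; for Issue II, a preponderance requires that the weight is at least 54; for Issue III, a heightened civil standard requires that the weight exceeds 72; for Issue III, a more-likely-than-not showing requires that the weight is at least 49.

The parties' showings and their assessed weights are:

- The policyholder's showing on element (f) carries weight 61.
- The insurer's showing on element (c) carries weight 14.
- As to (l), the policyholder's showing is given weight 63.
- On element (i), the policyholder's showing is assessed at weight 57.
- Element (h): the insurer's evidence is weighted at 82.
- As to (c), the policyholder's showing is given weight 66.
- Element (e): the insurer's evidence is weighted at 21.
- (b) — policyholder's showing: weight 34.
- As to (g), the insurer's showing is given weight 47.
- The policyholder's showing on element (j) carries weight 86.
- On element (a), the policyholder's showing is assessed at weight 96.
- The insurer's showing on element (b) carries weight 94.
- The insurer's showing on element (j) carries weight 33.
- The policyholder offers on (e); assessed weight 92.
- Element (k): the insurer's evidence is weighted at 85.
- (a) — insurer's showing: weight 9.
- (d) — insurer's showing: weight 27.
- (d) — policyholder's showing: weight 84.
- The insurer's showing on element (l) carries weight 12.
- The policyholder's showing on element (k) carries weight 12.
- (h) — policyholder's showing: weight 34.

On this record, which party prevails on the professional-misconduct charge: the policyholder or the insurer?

— Issue I —
Stage I.1 — burden on policyholder; standard: clear and convincing evidence (weight is at least 76).
    (a): 96 − 9 = 87 ≥ 76 [met]
  Stage I.1 is satisfied; the onus moves to the insurer.
Stage I.2 — burden on insurer; standard: a preponderance (weight is at least 50).
    (b): 94 − 34 = 60 ≥ 50 [met]
  All elements met. The burden passes to the policyholder.
Stage I.3 — burden on policyholder; standard: a preponderance (weight is at least 50).
    (c): 66 − 14 = 52 ≥ 50 [met]
    (d): 84 − 27 = 57 ≥ 50 [met]
  The policyholder carries the last stage.
With every stage satisfied, the policyholder prevails on this issue.
— Issue II —
Stage II.1 (policyholder, clear and convincing evidence, weight is at least 68): (e) net 92−21=71 ≥ 68 — meets.
  Stage II.1 carried; the burden remains with the policyholder.
Stage II.2 (policyholder, a preponderance, weight is at least 54): (f) 61 ≥ 54 — meets.
  Stage II.2 is satisfied; the onus moves to the insurer.
Stage II.3 (insurer, a preponderance, weight is at least 54): (g) 47 < 54 — fails; (h) net 82−34=48 < 54 — fails.
  The insurer does not carry Stage II.3.
The analysis ends at Stage II.3; the policyholder prevails on this issue.
— Issue III —
Stage III.1 (policyholder, a more-likely-than-not showing, weight is at least 49): (i) 57 ≥ 49 — meets; (j) net 86−33=53 ≥ 49 — meets.
  Stage III.1 is satisfied; the onus moves to the insurer.
Stage III.2 (insurer, a heightened civil standard, weight exceeds 72): (k) net 85−12=73 > 72 — meets.
  Stage III.2 carried; the burden shifts to the policyholder.
Stage III.3 (policyholder, a more-likely-than-not showing, weight is at least 49): (l) net 63−12=51 ≥ 49 — meets.
  The policyholder carries the last stage.
All stages carried — the policyholder prevails on this issue.
Per-issue: Issue I → policyholder; Issue II → policyholder; Issue III → policyholder. The policyholder must prevail on every issue; overall, the policyholder prevails.

policyholder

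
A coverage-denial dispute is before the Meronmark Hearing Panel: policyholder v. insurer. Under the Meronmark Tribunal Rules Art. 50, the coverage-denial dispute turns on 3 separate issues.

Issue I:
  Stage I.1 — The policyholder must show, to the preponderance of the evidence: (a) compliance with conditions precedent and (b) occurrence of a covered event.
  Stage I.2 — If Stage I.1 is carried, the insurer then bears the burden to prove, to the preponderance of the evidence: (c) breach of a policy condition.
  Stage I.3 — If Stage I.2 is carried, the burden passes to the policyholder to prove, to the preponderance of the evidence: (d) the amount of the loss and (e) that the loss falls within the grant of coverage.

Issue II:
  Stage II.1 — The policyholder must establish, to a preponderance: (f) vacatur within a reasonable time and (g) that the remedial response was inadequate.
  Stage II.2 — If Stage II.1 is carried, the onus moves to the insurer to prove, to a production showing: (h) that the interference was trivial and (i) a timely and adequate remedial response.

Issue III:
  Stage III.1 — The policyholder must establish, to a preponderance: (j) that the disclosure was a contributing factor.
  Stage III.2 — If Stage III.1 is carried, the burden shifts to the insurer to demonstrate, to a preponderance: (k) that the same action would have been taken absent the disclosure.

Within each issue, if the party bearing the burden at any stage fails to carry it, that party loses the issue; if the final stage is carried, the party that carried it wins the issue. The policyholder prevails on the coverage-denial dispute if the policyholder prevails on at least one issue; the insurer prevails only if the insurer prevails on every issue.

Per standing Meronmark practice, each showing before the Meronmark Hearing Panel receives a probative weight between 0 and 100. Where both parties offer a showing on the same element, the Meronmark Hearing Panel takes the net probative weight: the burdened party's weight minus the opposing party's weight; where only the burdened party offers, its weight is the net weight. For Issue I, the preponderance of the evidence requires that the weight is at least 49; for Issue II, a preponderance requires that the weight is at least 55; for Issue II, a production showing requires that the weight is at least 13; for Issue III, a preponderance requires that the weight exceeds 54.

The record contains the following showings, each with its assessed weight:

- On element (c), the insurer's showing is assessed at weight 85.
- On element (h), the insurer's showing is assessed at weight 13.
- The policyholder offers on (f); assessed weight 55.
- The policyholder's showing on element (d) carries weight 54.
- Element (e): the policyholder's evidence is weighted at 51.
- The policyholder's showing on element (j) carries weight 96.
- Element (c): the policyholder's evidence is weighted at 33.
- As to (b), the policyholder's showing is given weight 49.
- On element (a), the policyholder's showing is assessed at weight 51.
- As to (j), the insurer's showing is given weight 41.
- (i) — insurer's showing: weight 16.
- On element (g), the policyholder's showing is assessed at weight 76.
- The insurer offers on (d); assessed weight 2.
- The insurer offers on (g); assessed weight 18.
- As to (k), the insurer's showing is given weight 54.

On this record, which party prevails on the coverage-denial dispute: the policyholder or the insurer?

— Issue I —
At Stage I.1 the policyholder must meet the preponderance of the evidence (weight is at least 49): on (a) the weight is 51, which does reach 49, so (a) meets the standard; on (b) the weight is 49, ≥ 49, so (b) meets the standard.
  Stage I.1 carried; the burden shifts to the insurer.
At Stage I.2 the insurer must meet the preponderance of the evidence (weight is at least 49): on (c) the weight is 85 less the opposing 33 gives net 52, ≥ 49, so (c) meets the standard.
  The insurer carries Stage I.2; the policyholder now bears the burden.
At Stage I.3 the policyholder must meet the preponderance of the evidence (weight is at least 49): on (d) the weight is 54 less the opposing 2 gives net 52, ≥ 49, so (d) meets the standard; on (e) the weight is 51, ≥ 49, so (e) meets the standard.
  Stage I.3 carried; the final stage is satisfied.
Every stage carried; the policyholder prevails on this issue.
— Issue II —
At Stage II.1 the policyholder must meet a preponderance (weight is at least 55): on (f) the weight is 55, ≥ 55, so (f) meets the standard; on (g) the weight is 76 less the opposing 18 gives net 58, ≥ 55, so (g) meets the standard.
  The policyholder carries Stage II.1; the insurer now bears the burden.
At Stage II.2 the insurer must meet a production showing (weight is at least 13): on (h) the weight is 13, ≥ 13, so (h) meets the standard; on (i) the weight is 16, which does reach 13, so (i) meets the standard.
  The insurer carries the last stage.
With every stage satisfied, the insurer prevails on this issue.
— Issue III —
Stage III.1 — burden on policyholder; standard: a preponderance (weight exceeds 54).
    (j): 96 − 41 = 55 > 54 [met]
  All elements met. The burden passes to the insurer.
Stage III.2 — burden on insurer; standard: a preponderance (weight exceeds 54).
    (k): 54 ≤ 54 [not met]
  Not every element is met, so the insurer fails to carry Stage III.2.
The analysis ends at Stage III.2; the policyholder prevails on this issue.
Per-issue: Issue I → policyholder; Issue II → insurer; Issue III → policyholder. The policyholder must prevail on at least one issue; overall, the policyholder prevails.

policyholder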